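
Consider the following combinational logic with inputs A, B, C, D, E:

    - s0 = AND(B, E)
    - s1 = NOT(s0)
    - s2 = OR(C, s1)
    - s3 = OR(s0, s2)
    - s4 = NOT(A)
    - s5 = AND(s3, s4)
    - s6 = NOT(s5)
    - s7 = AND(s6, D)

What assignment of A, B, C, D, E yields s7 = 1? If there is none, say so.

Check with A=1, B=0, C=0, D=1, E=0:
s0 = AND(B, E) = AND(0, 0) = 0
s1 = NOT(s0) = NOT 0 = 1
s2 = OR(C, s1) = OR(0, 1) = 1
s3 = OR(s0, s2) = OR(0, 1) = 1
s4 = NOT(A) = NOT 1 = 0
s5 = AND(s3, s4) = AND(1, 0) = 0
s6 = NOT(s5) = NOT 0 = 1
s7 = AND(s6, D) = AND(1, 1) = 1
So s7 = 1 as required.

A=1, B=0, C=0, D=1, E=0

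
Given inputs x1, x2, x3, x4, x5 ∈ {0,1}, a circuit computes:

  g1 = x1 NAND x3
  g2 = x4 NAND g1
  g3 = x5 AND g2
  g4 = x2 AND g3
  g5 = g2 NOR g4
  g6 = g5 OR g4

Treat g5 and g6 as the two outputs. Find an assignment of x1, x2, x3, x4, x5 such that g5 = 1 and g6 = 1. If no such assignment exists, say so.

x1=0 x2=0 x3=0 x4=1 x5=0

Check with x1=0 x2=0 x3=0 x4=1 x5=0:
g1 = x1 NAND x3 = 0 NAND 0 = 1
g2 = x4 NAND g1 = 1 NAND 1 = 0
g3 = x5 AND g2 = 0 AND 0 = 0
g4 = x2 AND g3 = 0 AND 0 = 0
g5 = g2 NOR g4 = 0 NOR 0 = 1
g6 = g5 OR g4 = 1 OR 0 = 1
So g5 = 1 and g6 = 1.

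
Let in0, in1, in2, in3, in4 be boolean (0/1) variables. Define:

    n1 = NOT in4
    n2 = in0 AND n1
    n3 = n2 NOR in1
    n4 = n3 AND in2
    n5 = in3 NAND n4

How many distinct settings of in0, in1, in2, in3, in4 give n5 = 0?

3

n5 = in3 NAND n4 must be 0, so both in3 = 1 and n4 = 1.
n4 = n3 AND in2 must be 1, so both n3 = 1 and in2 = 1.
Enumerating the 32 input combinations, 3 give n5 = 0 and 29 give n5 = 1.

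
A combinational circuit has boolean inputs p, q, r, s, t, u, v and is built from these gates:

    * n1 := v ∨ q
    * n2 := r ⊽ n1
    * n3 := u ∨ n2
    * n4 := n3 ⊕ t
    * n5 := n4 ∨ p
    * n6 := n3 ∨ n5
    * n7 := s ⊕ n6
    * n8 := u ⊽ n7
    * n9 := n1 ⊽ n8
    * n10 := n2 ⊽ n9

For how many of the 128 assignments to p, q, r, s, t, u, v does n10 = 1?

n10 = n2 ⊽ n9 must be 1, so both n2 = 0 and n9 = 0.
Enumerating the 128 input combinations, 100 give n10 = 1 and 28 give n10 = 0.

100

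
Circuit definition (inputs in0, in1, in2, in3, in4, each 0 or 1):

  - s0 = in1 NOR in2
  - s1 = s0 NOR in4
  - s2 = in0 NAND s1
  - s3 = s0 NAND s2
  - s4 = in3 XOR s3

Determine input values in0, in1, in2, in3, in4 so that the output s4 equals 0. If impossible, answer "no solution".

in0=1, in1=0, in2=0, in3=0, in4=1

s4 = in3 XOR s3 must be 0, so in3 and s3 are equal.
Check with in0=1, in1=0, in2=0, in3=0, in4=1:
s0 = in1 NOR in2 = 0 NOR 0 = 1
s1 = s0 NOR in4 = 1 NOR 1 = 0
s2 = in0 NAND s1 = 1 NAND 0 = 1
s3 = s0 NAND s2 = 1 NAND 1 = 0
s4 = in3 XOR s3 = 0 XOR 0 = 0
So s4 = 0 as required.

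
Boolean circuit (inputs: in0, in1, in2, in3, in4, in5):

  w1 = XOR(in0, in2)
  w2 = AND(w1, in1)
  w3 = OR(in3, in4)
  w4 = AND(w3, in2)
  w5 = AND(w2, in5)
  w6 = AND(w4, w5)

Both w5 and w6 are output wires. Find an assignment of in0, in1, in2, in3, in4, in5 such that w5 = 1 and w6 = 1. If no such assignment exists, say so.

in0=0 in1=1 in2=1 in3=1 in4=0 in5=1

Check with in0=0 in1=1 in2=1 in3=1 in4=0 in5=1:
w1 = XOR(in0, in2) = XOR(0, 1) = 1
w2 = AND(w1, in1) = AND(1, 1) = 1
w3 = OR(in3, in4) = OR(1, 0) = 1
w4 = AND(w3, in2) = AND(1, 1) = 1
w5 = AND(w2, in5) = AND(1, 1) = 1
w6 = AND(w4, w5) = AND(1, 1) = 1
So w5 = 1 and w6 = 1.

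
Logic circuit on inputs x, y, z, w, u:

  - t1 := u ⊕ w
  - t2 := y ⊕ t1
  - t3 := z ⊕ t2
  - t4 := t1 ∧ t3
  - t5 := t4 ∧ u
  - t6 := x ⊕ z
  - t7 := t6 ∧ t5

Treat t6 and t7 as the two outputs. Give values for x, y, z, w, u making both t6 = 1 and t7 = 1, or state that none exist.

Check with x=0, y=1, z=1, w=0, u=1:
t1 = u ⊕ w = 1 ⊕ 0 = 1
t2 = y ⊕ t1 = 1 ⊕ 1 = 0
t3 = z ⊕ t2 = 1 ⊕ 0 = 1
t4 = t1 ∧ t3 = 1 ∧ 1 = 1
t5 = t4 ∧ u = 1 ∧ 1 = 1
t6 = x ⊕ z = 0 ⊕ 1 = 1
t7 = t6 ∧ t5 = 1 ∧ 1 = 1
So t6 = 1 and t7 = 1.

x=0, y=1, z=1, w=0, u=1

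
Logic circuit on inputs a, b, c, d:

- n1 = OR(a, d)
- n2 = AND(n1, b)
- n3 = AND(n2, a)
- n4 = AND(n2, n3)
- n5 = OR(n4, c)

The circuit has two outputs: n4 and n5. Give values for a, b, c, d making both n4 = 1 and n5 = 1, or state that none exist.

a=1, b=1, c=1, d=1

Check with a=1, b=1, c=1, d=1:
n1 = OR(a, d) = OR(1, 1) = 1
n2 = AND(n1, b) = AND(1, 1) = 1
n3 = AND(n2, a) = AND(1, 1) = 1
n4 = AND(n2, n3) = AND(1, 1) = 1
n5 = OR(n4, c) = OR(1, 1) = 1
So n4 = 1 and n5 = 1.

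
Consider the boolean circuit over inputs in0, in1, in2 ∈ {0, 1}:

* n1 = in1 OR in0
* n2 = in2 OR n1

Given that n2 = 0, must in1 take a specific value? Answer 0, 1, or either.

n2 = in2 OR n1 must be 0, so both in2 = 0 and n1 = 0.
n1 = in1 OR in0 must be 0, so both in1 = 0 and in0 = 0.
Every assignment with n2 = 0 has in1 = 0; there are 1 such assignment(s).
  in0=0, in1=0, in2=0

0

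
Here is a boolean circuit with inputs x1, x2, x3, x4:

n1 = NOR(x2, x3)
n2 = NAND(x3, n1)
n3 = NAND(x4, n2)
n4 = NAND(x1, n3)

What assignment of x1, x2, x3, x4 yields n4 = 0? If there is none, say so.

x1=1 x2=0 x3=0 x4=0

n4 = NAND(x1, n3) must be 0, so both x1 = 1 and n3 = 1.
n3 = NAND(x4, n2) must be 1, so at least one of x4, n2 is 0.
Check with x1=1 x2=0 x3=0 x4=0:
n1 = NOR(x2, x3) = NOR(0, 0) = 1
n2 = NAND(x3, n1) = NAND(0, 1) = 1
n3 = NAND(x4, n2) = NAND(0, 1) = 1
n4 = NAND(x1, n3) = NAND(1, 1) = 0
So n4 = 0 as required.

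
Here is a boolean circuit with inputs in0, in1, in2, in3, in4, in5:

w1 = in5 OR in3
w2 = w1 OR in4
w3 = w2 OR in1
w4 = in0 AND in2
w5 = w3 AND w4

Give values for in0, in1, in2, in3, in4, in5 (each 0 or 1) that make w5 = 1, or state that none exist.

in0=1, in1=0, in2=1, in3=0, in4=1, in5=0

Check with in0=1, in1=0, in2=1, in3=0, in4=1, in5=0:
w1 = in5 OR in3 = 0 OR 0 = 0
w2 = w1 OR in4 = 0 OR 1 = 1
w3 = w2 OR in1 = 1 OR 0 = 1
w4 = in0 AND in2 = 1 AND 1 = 1
w5 = w3 AND w4 = 1 AND 1 = 1
So w5 = 1 as required.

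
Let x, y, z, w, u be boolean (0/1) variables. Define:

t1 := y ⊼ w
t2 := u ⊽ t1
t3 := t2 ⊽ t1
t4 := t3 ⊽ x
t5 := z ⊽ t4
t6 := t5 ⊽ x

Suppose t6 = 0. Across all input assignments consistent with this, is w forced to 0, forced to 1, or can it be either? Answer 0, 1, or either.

Both values of w occur among assignments with t6 = 0:
  w=0: x=1, y=0, z=0, w=0, u=0
  w=1: x=0, y=1, z=0, w=1, u=1

either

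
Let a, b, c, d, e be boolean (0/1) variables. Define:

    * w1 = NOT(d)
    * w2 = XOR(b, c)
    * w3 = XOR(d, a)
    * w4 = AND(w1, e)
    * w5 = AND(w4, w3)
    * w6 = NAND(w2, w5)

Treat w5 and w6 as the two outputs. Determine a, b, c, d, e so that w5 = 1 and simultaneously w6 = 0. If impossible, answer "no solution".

a=1, b=1, c=0, d=0, e=1

Check with a=1, b=1, c=0, d=0, e=1:
w1 = NOT(d) = NOT 0 = 1
w2 = XOR(b, c) = XOR(1, 0) = 1
w3 = XOR(d, a) = XOR(0, 1) = 1
w4 = AND(w1, e) = AND(1, 1) = 1
w5 = AND(w4, w3) = AND(1, 1) = 1
w6 = NAND(w2, w5) = NAND(1, 1) = 0
So w5 = 1 and w6 = 0.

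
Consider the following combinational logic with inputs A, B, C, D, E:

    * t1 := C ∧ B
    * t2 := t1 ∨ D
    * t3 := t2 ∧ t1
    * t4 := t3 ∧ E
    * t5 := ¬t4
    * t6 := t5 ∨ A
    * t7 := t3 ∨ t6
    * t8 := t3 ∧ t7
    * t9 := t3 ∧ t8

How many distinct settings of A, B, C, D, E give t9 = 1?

8

t9 = t3 ∧ t8 must be 1, so both t3 = 1 and t8 = 1.
Enumerating the 32 input combinations, 8 give t9 = 1 and 24 give t9 = 0.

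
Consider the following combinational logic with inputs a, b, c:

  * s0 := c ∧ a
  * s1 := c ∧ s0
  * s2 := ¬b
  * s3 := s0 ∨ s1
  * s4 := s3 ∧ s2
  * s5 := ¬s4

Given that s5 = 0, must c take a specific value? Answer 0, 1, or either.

s5 = ¬s4 must be 0, so s4 = 1.
s4 = s3 ∧ s2 must be 1, so both s3 = 1 and s2 = 1.
s3 = s0 ∨ s1 must be 1, so at least one of s0, s1 is 1.
Every assignment with s5 = 0 has c = 1; there are 1 such assignment(s).
  a=1, b=0, c=1

1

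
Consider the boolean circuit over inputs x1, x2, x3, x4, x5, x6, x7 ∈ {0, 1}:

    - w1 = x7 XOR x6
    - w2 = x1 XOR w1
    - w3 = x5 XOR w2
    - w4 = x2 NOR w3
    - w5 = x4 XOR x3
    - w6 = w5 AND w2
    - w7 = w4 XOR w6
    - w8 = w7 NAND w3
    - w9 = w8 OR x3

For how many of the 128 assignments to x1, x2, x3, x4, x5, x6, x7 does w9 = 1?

w9 = w8 OR x3 must be 1, so at least one of w8, x3 is 1.
Enumerating the 128 input combinations, 120 give w9 = 1 and 8 give w9 = 0.

120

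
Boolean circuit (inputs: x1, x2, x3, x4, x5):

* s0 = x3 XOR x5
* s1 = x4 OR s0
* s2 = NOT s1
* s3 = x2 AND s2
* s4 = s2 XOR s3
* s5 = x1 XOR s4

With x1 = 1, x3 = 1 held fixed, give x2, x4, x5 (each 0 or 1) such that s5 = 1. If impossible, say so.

s5 = x1 XOR s4 must be 1, so x1 and s4 differ.
Check with x1 = 1, x3 = 1 and x2=0, x4=1, x5=0:
s0 = x3 XOR x5 = 1 XOR 0 = 1
s1 = x4 OR s0 = 1 OR 1 = 1
s2 = NOT s1 = NOT 1 = 0
s3 = x2 AND s2 = 0 AND 0 = 0
s4 = s2 XOR s3 = 0 XOR 0 = 0
s5 = x1 XOR s4 = 1 XOR 0 = 1
So s5 = 1.

x2=0, x4=1, x5=0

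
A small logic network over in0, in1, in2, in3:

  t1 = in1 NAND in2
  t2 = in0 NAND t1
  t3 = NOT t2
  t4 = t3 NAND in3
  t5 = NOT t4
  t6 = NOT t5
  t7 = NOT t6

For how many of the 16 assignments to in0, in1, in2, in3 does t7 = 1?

t7 = NOT t6 must be 1, so t6 = 0.
t6 = NOT t5 must be 0, so t5 = 1.
t5 = NOT t4 must be 1, so t4 = 0.
Enumerating the 16 input combinations, 3 give t7 = 1 and 13 give t7 = 0.

3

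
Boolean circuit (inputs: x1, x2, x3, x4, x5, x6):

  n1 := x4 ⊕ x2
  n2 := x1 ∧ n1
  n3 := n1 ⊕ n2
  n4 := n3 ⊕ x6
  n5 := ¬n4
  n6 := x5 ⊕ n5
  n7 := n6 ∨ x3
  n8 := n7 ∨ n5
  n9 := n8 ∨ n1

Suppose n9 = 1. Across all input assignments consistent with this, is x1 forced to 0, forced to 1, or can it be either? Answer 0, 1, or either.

either

Both values of x1 occur among assignments with n9 = 1:
  x1=0: x1=0, x2=0, x3=0, x4=0, x5=0, x6=0
  x1=1: x1=1, x2=0, x3=0, x4=0, x5=0, x6=0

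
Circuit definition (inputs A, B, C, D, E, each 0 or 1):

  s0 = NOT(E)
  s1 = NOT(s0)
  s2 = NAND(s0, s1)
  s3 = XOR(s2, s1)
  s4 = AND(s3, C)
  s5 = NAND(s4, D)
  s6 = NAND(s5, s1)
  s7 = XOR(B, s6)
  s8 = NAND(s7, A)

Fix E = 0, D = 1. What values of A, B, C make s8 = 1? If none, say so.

A=0, B=0, C=1

Check with E = 0, D = 1 and A=0, B=0, C=1:
s0 = NOT(E) = NOT 0 = 1
s1 = NOT(s0) = NOT 1 = 0
s2 = NAND(s0, s1) = NAND(1, 0) = 1
s3 = XOR(s2, s1) = XOR(1, 0) = 1
s4 = AND(s3, C) = AND(1, 1) = 1
s5 = NAND(s4, D) = NAND(1, 1) = 0
s6 = NAND(s5, s1) = NAND(0, 0) = 1
s7 = XOR(B, s6) = XOR(0, 1) = 1
s8 = NAND(s7, A) = NAND(1, 0) = 1
So s8 = 1.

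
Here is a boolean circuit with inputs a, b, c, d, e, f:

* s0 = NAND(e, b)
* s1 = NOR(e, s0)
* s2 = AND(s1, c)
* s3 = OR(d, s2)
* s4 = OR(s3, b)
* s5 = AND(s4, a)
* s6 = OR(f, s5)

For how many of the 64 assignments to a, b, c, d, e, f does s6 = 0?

s6 = OR(f, s5) must be 0, so both f = 0 and s5 = 0.
s5 = AND(s4, a) must be 0, so at least one of s4, a is 0.
Enumerating the 64 input combinations, 20 give s6 = 0 and 44 give s6 = 1.

20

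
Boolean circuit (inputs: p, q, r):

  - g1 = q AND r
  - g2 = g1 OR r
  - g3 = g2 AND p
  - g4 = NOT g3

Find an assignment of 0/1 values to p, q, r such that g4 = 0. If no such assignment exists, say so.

p=1, q=0, r=1

g4 = NOT g3 must be 0, so g3 = 1.
g3 = g2 AND p must be 1, so both g2 = 1 and p = 1.
g2 = g1 OR r must be 1, so at least one of g1, r is 1.
Check with p=1, q=0, r=1:
g1 = q AND r = 0 AND 1 = 0
g2 = g1 OR r = 0 OR 1 = 1
g3 = g2 AND p = 1 AND 1 = 1
g4 = NOT g3 = NOT 1 = 0
So g4 = 0 as required.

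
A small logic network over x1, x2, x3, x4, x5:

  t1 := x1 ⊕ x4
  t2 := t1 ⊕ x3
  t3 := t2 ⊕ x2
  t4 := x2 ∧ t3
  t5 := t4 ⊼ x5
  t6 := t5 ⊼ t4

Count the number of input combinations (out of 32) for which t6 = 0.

t6 = t5 ⊼ t4 must be 0, so both t5 = 1 and t4 = 1.
Satisfying assignments:
  x1=0, x2=1, x3=0, x4=0, x5=0
  x1=0, x2=1, x3=1, x4=1, x5=0
  x1=1, x2=1, x3=0, x4=1, x5=0
  x1=1, x2=1, x3=1, x4=0, x5=0

4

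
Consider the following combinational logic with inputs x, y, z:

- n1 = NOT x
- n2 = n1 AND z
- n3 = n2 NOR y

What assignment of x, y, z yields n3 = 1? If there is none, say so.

n3 = n2 NOR y must be 1, so both n2 = 0 and y = 0.
n2 = n1 AND z must be 0, so at least one of n1, z is 0.
Check with x=1, y=0, z=0:
n1 = NOT x = NOT 1 = 0
n2 = n1 AND z = 0 AND 0 = 0
n3 = n2 NOR y = 0 NOR 0 = 1
So n3 = 1 as required.

x=1, y=0, z=0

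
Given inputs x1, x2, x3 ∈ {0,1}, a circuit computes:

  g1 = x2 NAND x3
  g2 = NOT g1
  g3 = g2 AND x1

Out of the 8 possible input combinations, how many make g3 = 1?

1

g3 = g2 AND x1 must be 1, so both g2 = 1 and x1 = 1.
g2 = NOT g1 must be 1, so g1 = 0.
g1 = x2 NAND x3 must be 0, so both x2 = 1 and x3 = 1.
Enumerating the 8 input combinations, 1 give g3 = 1 and 7 give g3 = 0.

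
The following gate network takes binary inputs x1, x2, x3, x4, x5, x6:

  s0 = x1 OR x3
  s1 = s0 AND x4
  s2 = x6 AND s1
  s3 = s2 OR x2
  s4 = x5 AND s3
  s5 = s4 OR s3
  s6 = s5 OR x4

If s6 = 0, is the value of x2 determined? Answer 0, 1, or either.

s6 = s5 OR x4 must be 0, so both s5 = 0 and x4 = 0.
Every assignment with s6 = 0 has x2 = 0; there are 16 such assignment(s).

0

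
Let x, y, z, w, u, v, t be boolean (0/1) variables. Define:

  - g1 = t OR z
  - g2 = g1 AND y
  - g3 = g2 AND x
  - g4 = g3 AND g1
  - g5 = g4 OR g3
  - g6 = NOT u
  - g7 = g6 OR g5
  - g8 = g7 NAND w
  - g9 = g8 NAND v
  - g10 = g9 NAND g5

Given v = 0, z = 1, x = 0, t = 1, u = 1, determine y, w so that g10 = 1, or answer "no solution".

y=0 w=0

Check with v = 0, z = 1, x = 0, t = 1, u = 1 and y=0, w=0:
g1 = t OR z = 1 OR 1 = 1
g2 = g1 AND y = 1 AND 0 = 0
g3 = g2 AND x = 0 AND 0 = 0
g4 = g3 AND g1 = 0 AND 1 = 0
g5 = g4 OR g3 = 0 OR 0 = 0
g6 = NOT u = NOT 1 = 0
g7 = g6 OR g5 = 0 OR 0 = 0
g8 = g7 NAND w = 0 NAND 0 = 1
g9 = g8 NAND v = 1 NAND 0 = 1
g10 = g9 NAND g5 = 1 NAND 0 = 1
So g10 = 1.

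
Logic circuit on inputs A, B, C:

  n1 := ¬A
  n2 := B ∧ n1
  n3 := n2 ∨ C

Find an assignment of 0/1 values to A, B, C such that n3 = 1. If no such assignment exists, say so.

A=1, B=0, C=1

n3 = n2 ∨ C must be 1, so at least one of n2, C is 1.
Check with A=1, B=0, C=1:
n1 = ¬A = ¬1 = 0
n2 = B ∧ n1 = 0 ∧ 0 = 0
n3 = n2 ∨ C = 0 ∨ 1 = 1
So n3 = 1 as required.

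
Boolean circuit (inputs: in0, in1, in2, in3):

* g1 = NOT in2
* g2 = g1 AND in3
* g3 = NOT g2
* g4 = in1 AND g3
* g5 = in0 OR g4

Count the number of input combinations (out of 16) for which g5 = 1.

g5 = in0 OR g4 must be 1, so at least one of in0, g4 is 1.
Enumerating the 16 input combinations, 11 give g5 = 1 and 5 give g5 = 0.

11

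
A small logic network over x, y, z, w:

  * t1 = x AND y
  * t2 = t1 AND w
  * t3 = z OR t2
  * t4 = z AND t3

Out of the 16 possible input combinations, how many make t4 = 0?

8

t4 = z AND t3 must be 0, so at least one of z, t3 is 0.
Enumerating the 16 input combinations, 8 give t4 = 0 and 8 give t4 = 1.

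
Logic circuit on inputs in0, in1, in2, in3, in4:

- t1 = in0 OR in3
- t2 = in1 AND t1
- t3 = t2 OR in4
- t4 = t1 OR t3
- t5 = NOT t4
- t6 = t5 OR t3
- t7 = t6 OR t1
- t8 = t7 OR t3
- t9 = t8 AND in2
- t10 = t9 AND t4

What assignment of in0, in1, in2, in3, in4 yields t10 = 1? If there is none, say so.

in0=1, in1=0, in2=1, in3=0, in4=0

t10 = t9 AND t4 must be 1, so both t9 = 1 and t4 = 1.
Check with in0=1, in1=0, in2=1, in3=0, in4=0:
t1 = in0 OR in3 = 1 OR 0 = 1
t2 = in1 AND t1 = 0 AND 1 = 0
t3 = t2 OR in4 = 0 OR 0 = 0
t4 = t1 OR t3 = 1 OR 0 = 1
t5 = NOT t4 = NOT 1 = 0
t6 = t5 OR t3 = 0 OR 0 = 0
t7 = t6 OR t1 = 0 OR 1 = 1
t8 = t7 OR t3 = 1 OR 0 = 1
t9 = t8 AND in2 = 1 AND 1 = 1
t10 = t9 AND t4 = 1 AND 1 = 1
So t10 = 1 as required.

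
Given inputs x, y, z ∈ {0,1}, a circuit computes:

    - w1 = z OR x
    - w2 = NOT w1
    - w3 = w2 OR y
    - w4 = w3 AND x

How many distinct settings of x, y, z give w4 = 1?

w4 = w3 AND x must be 1, so both w3 = 1 and x = 1.
w3 = w2 OR y must be 1, so at least one of w2, y is 1.
Satisfying assignments:
  x=1, y=1, z=0
  x=1, y=1, z=1

2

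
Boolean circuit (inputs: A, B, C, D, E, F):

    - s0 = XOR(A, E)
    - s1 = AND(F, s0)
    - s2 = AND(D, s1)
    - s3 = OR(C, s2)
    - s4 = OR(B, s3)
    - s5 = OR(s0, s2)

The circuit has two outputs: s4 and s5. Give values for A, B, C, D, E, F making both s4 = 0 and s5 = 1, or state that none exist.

Check with A=0, B=0, C=0, D=0, E=1, F=0:
s0 = XOR(A, E) = XOR(0, 1) = 1
s1 = AND(F, s0) = AND(0, 1) = 0
s2 = AND(D, s1) = AND(0, 0) = 0
s3 = OR(C, s2) = OR(0, 0) = 0
s4 = OR(B, s3) = OR(0, 0) = 0
s5 = OR(s0, s2) = OR(1, 0) = 1
So s4 = 0 and s5 = 1.

A=0, B=0, C=0, D=0, E=1, F=0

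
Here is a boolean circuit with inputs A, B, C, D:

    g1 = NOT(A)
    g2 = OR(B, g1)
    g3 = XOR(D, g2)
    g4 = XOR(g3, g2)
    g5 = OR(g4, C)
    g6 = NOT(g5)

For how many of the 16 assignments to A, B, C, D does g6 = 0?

g6 = NOT(g5) must be 0, so g5 = 1.
g5 = OR(g4, C) must be 1, so at least one of g4, C is 1.
Enumerating the 16 input combinations, 12 give g6 = 0 and 4 give g6 = 1.

12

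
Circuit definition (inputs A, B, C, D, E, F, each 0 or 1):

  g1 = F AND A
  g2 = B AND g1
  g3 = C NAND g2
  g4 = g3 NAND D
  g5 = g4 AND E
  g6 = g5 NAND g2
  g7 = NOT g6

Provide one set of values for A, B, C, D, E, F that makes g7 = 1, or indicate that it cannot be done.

A=1, B=1, C=1, D=1, E=1, F=1

g7 = NOT g6 must be 1, so g6 = 0.
g6 = g5 NAND g2 must be 0, so both g5 = 1 and g2 = 1.
Check with A=1, B=1, C=1, D=1, E=1, F=1:
g1 = F AND A = 1 AND 1 = 1
g2 = B AND g1 = 1 AND 1 = 1
g3 = C NAND g2 = 1 NAND 1 = 0
g4 = g3 NAND D = 0 NAND 1 = 1
g5 = g4 AND E = 1 AND 1 = 1
g6 = g5 NAND g2 = 1 NAND 1 = 0
g7 = NOT g6 = NOT 0 = 1
So g7 = 1 as required.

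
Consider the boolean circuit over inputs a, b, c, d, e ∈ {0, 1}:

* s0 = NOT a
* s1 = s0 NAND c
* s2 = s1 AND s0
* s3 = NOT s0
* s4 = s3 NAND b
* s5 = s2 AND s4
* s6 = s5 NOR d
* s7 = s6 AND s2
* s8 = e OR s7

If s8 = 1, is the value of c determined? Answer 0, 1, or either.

either

Both values of c occur among assignments with s8 = 1:
  c=0: a=0, b=0, c=0, d=0, e=1
  c=1: a=0, b=0, c=1, d=0, e=1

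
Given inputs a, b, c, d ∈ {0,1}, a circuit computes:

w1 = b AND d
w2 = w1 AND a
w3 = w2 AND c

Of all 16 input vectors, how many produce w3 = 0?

w3 = w2 AND c must be 0, so at least one of w2, c is 0.
Enumerating the 16 input combinations, 15 give w3 = 0 and 1 give w3 = 1.

15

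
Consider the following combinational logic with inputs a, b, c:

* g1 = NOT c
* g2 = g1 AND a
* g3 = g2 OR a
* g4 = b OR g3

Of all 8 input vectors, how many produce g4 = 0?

g4 = b OR g3 must be 0, so both b = 0 and g3 = 0.
g3 = g2 OR a must be 0, so both g2 = 0 and a = 0.
Satisfying assignments:
  a=0, b=0, c=0
  a=0, b=0, c=1

2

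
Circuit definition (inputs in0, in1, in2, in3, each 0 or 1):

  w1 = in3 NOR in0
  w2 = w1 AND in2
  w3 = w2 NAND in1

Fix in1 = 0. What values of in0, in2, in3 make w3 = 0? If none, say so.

no solution exists

With in1 = 0 fixed, none of the 8 settings of in0, in2, in3 give w3 = 0.
For example, with in0=0, in2=1, in3=0:
w1 = in3 NOR in0 = 0 NOR 0 = 1
w2 = w1 AND in2 = 1 AND 1 = 1
w3 = w2 NAND in1 = 1 NAND 0 = 1
giving w3 = 1 ≠ 0.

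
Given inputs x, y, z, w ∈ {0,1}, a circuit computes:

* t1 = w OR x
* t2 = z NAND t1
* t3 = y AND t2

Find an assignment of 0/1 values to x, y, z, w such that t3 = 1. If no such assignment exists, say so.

x=0, y=1, z=0, w=1

t3 = y AND t2 must be 1, so both y = 1 and t2 = 1.
Check with x=0, y=1, z=0, w=1:
t1 = w OR x = 1 OR 0 = 1
t2 = z NAND t1 = 0 NAND 1 = 1
t3 = y AND t2 = 1 AND 1 = 1
So t3 = 1 as required.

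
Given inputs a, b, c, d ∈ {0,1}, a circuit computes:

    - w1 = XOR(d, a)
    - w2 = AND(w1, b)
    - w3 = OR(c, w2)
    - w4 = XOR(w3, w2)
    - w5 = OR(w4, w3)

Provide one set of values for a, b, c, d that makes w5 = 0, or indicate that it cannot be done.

w5 = OR(w4, w3) must be 0, so both w4 = 0 and w3 = 0.
Check with a=1 b=1 c=0 d=1:
w1 = XOR(d, a) = XOR(1, 1) = 0
w2 = AND(w1, b) = AND(0, 1) = 0
w3 = OR(c, w2) = OR(0, 0) = 0
w4 = XOR(w3, w2) = XOR(0, 0) = 0
w5 = OR(w4, w3) = OR(0, 0) = 0
So w5 = 0 as required.

a=1 b=1 c=0 d=1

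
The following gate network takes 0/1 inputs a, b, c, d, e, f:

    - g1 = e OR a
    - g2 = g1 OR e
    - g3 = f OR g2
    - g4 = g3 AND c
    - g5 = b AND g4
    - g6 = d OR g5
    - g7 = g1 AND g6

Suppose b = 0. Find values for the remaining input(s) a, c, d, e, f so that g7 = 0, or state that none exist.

a=0, c=1, d=0, e=1, f=1

g7 = g1 AND g6 must be 0, so at least one of g1, g6 is 0.
Check with b = 0 and a=0, c=1, d=0, e=1, f=1:
g1 = e OR a = 1 OR 0 = 1
g2 = g1 OR e = 1 OR 1 = 1
g3 = f OR g2 = 1 OR 1 = 1
g4 = g3 AND c = 1 AND 1 = 1
g5 = b AND g4 = 0 AND 1 = 0
g6 = d OR g5 = 0 OR 0 = 0
g7 = g1 AND g6 = 1 AND 0 = 0
So g7 = 0.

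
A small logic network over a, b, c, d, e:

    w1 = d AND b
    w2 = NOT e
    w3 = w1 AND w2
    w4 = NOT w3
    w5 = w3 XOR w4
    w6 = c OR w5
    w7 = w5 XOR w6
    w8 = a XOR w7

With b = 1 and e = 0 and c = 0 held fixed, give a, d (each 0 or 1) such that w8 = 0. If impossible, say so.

w8 = a XOR w7 must be 0, so a and w7 are equal.
Check with b = 1 and e = 0 and c = 0 and a=0, d=1:
w1 = d AND b = 1 AND 1 = 1
w2 = NOT e = NOT 0 = 1
w3 = w1 AND w2 = 1 AND 1 = 1
w4 = NOT w3 = NOT 1 = 0
w5 = w3 XOR w4 = 1 XOR 0 = 1
w6 = c OR w5 = 0 OR 1 = 1
w7 = w5 XOR w6 = 1 XOR 1 = 0
w8 = a XOR w7 = 0 XOR 0 = 0
So w8 = 0.

a=0, d=1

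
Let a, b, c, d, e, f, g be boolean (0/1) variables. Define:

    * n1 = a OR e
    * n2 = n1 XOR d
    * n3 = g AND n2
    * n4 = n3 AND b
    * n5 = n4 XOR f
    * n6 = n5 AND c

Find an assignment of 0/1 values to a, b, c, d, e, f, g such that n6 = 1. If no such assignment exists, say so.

n6 = n5 AND c must be 1, so both n5 = 1 and c = 1.
n5 = n4 XOR f must be 1, so n4 and f differ.
Check with a=1, b=0, c=1, d=0, e=1, f=1, g=1:
n1 = a OR e = 1 OR 1 = 1
n2 = n1 XOR d = 1 XOR 0 = 1
n3 = g AND n2 = 1 AND 1 = 1
n4 = n3 AND b = 1 AND 0 = 0
n5 = n4 XOR f = 0 XOR 1 = 1
n6 = n5 AND c = 1 AND 1 = 1
So n6 = 1 as required.

a=1, b=0, c=1, d=0, e=1, f=1, g=1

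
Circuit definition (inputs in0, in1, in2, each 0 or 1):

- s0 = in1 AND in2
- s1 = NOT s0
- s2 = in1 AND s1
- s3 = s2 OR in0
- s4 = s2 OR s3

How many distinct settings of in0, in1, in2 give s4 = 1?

5

s4 = s2 OR s3 must be 1, so at least one of s2, s3 is 1.
Satisfying assignments:
  in0=0, in1=1, in2=0
  in0=1, in1=0, in2=0
  in0=1, in1=0, in2=1
  in0=1, in1=1, in2=0
  in0=1, in1=1, in2=1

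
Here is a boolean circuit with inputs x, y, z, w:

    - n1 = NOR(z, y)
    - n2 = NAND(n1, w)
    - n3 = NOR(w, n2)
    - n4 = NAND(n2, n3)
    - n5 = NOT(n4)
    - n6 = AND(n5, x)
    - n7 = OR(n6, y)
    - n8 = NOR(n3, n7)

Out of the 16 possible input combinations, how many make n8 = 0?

n8 = NOR(n3, n7) must be 0, so at least one of n3, n7 is 1.
Enumerating the 16 input combinations, 8 give n8 = 0 and 8 give n8 = 1.

8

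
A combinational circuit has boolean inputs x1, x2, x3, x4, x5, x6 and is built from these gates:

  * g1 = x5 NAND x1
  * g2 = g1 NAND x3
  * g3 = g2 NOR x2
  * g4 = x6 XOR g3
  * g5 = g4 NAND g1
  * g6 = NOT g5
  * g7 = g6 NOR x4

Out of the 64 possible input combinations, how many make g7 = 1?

20

g7 = g6 NOR x4 must be 1, so both g6 = 0 and x4 = 0.
g6 = NOT g5 must be 0, so g5 = 1.
Enumerating the 64 input combinations, 20 give g7 = 1 and 44 give g7 = 0.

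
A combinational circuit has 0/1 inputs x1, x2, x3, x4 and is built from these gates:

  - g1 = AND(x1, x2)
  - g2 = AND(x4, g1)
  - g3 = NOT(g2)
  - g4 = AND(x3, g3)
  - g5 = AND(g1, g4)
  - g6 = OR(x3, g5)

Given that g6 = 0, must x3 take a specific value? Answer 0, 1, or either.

0

g6 = OR(x3, g5) must be 0, so both x3 = 0 and g5 = 0.
g5 = AND(g1, g4) must be 0, so at least one of g1, g4 is 0.
Every assignment with g6 = 0 has x3 = 0; there are 8 such assignment(s).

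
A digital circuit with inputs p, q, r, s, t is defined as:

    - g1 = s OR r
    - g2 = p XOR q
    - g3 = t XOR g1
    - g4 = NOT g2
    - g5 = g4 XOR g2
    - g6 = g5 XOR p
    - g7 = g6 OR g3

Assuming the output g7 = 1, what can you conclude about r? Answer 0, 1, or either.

Both values of r occur among assignments with g7 = 1:
  r=0: p=0, q=0, r=0, s=0, t=0
  r=1: p=0, q=0, r=1, s=0, t=0

either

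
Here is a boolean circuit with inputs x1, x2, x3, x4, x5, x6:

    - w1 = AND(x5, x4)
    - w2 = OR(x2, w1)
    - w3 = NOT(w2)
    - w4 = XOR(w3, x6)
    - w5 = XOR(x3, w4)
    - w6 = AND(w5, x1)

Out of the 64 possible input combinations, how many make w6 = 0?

48

w6 = AND(w5, x1) must be 0, so at least one of w5, x1 is 0.
Enumerating the 64 input combinations, 48 give w6 = 0 and 16 give w6 = 1.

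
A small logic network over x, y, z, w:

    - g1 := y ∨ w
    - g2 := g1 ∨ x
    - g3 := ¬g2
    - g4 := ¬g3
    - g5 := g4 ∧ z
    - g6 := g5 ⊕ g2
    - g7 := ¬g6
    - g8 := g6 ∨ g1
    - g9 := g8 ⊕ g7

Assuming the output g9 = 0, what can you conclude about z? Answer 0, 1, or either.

g9 = g8 ⊕ g7 must be 0, so g8 and g7 are equal.
Every assignment with g9 = 0 has z = 1; there are 6 such assignment(s).

1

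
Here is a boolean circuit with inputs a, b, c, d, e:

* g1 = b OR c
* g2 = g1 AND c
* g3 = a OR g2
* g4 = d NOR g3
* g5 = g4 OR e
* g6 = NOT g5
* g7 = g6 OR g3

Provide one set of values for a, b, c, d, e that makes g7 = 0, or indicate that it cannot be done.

a=0 b=0 c=0 d=1 e=1

g7 = g6 OR g3 must be 0, so both g6 = 0 and g3 = 0.
g6 = NOT g5 must be 0, so g5 = 1.
Check with a=0 b=0 c=0 d=1 e=1:
g1 = b OR c = 0 OR 0 = 0
g2 = g1 AND c = 0 AND 0 = 0
g3 = a OR g2 = 0 OR 0 = 0
g4 = d NOR g3 = 1 NOR 0 = 0
g5 = g4 OR e = 0 OR 1 = 1
g6 = NOT g5 = NOT 1 = 0
g7 = g6 OR g3 = 0 OR 0 = 0
So g7 = 0 as required.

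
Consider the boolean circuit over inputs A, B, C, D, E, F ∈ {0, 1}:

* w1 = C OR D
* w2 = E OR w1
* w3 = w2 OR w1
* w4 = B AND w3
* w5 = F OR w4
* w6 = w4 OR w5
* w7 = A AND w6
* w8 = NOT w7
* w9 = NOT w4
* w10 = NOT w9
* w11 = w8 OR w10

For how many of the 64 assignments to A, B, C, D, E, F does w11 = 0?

w11 = w8 OR w10 must be 0, so both w8 = 0 and w10 = 0.
w8 = NOT w7 must be 0, so w7 = 1.
w10 = NOT w9 must be 0, so w9 = 1.
Enumerating the 64 input combinations, 9 give w11 = 0 and 55 give w11 = 1.

9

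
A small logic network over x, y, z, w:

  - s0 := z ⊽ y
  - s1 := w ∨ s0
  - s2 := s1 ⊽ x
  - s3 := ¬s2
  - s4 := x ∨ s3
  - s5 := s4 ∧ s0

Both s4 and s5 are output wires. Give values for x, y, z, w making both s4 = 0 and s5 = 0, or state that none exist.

x=0, y=1, z=1, w=0

Check with x=0, y=1, z=1, w=0:
s0 = z ⊽ y = 1 ⊽ 1 = 0
s1 = w ∨ s0 = 0 ∨ 0 = 0
s2 = s1 ⊽ x = 0 ⊽ 0 = 1
s3 = ¬s2 = ¬1 = 0
s4 = x ∨ s3 = 0 ∨ 0 = 0
s5 = s4 ∧ s0 = 0 ∧ 0 = 0
So s4 = 0 and s5 = 0.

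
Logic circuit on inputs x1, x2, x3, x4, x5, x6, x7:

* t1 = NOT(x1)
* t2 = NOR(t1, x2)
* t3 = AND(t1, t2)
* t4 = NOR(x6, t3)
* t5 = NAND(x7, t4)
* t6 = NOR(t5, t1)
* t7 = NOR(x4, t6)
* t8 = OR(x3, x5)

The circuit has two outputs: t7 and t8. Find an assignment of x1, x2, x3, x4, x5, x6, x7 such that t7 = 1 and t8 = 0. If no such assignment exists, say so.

x1=0 x2=0 x3=0 x4=0 x5=0 x6=1 x7=0

Check with x1=0 x2=0 x3=0 x4=0 x5=0 x6=1 x7=0:
t1 = NOT(x1) = NOT 0 = 1
t2 = NOR(t1, x2) = NOR(1, 0) = 0
t3 = AND(t1, t2) = AND(1, 0) = 0
t4 = NOR(x6, t3) = NOR(1, 0) = 0
t5 = NAND(x7, t4) = NAND(0, 0) = 1
t6 = NOR(t5, t1) = NOR(1, 1) = 0
t7 = NOR(x4, t6) = NOR(0, 0) = 1
t8 = OR(x3, x5) = OR(0, 0) = 0
So t7 = 1 and t8 = 0.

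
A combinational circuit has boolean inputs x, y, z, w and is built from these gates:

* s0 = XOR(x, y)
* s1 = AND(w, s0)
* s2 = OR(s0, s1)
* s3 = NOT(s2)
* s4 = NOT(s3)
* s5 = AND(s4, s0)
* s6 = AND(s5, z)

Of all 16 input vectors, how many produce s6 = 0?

12

s6 = AND(s5, z) must be 0, so at least one of s5, z is 0.
Enumerating the 16 input combinations, 12 give s6 = 0 and 4 give s6 = 1.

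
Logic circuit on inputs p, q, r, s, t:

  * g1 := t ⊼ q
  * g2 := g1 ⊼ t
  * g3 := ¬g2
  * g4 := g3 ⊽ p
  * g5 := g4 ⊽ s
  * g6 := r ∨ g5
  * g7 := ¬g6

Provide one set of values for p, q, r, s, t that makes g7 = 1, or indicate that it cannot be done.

p=1, q=0, r=0, s=1, t=0

Check with p=1, q=0, r=0, s=1, t=0:
g1 = t ⊼ q = 0 ⊼ 0 = 1
g2 = g1 ⊼ t = 1 ⊼ 0 = 1
g3 = ¬g2 = ¬1 = 0
g4 = g3 ⊽ p = 0 ⊽ 1 = 0
g5 = g4 ⊽ s = 0 ⊽ 1 = 0
g6 = r ∨ g5 = 0 ∨ 0 = 0
g7 = ¬g6 = ¬0 = 1
So g7 = 1 as required.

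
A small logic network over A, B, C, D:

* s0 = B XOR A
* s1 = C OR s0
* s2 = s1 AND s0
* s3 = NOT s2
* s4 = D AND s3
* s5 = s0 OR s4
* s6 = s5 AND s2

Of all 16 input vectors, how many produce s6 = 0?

8

s6 = s5 AND s2 must be 0, so at least one of s5, s2 is 0.
Enumerating the 16 input combinations, 8 give s6 = 0 and 8 give s6 = 1.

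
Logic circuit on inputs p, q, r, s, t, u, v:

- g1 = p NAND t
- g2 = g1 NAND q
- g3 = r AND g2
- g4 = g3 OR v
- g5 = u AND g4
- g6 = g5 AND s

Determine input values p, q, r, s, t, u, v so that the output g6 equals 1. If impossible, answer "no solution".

p=1, q=0, r=1, s=1, t=1, u=1, v=0

g6 = g5 AND s must be 1, so both g5 = 1 and s = 1.
Check with p=1, q=0, r=1, s=1, t=1, u=1, v=0:
g1 = p NAND t = 1 NAND 1 = 0
g2 = g1 NAND q = 0 NAND 0 = 1
g3 = r AND g2 = 1 AND 1 = 1
g4 = g3 OR v = 1 OR 0 = 1
g5 = u AND g4 = 1 AND 1 = 1
g6 = g5 AND s = 1 AND 1 = 1
So g6 = 1 as required.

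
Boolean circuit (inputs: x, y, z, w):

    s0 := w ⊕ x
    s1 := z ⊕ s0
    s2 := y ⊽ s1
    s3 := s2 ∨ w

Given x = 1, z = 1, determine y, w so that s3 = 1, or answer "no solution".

Check with x = 1, z = 1 and y=0, w=0:
s0 = w ⊕ x = 0 ⊕ 1 = 1
s1 = z ⊕ s0 = 1 ⊕ 1 = 0
s2 = y ⊽ s1 = 0 ⊽ 0 = 1
s3 = s2 ∨ w = 1 ∨ 0 = 1
So s3 = 1.

y=0, w=0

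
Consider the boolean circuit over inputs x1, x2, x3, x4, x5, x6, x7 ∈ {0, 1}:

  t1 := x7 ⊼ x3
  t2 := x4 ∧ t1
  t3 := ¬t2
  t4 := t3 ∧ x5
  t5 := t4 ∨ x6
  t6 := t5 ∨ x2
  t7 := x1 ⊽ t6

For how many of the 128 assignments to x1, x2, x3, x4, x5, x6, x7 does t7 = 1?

11

t7 = x1 ⊽ t6 must be 1, so both x1 = 0 and t6 = 0.
t6 = t5 ∨ x2 must be 0, so both t5 = 0 and x2 = 0.
Enumerating the 128 input combinations, 11 give t7 = 1 and 117 give t7 = 0.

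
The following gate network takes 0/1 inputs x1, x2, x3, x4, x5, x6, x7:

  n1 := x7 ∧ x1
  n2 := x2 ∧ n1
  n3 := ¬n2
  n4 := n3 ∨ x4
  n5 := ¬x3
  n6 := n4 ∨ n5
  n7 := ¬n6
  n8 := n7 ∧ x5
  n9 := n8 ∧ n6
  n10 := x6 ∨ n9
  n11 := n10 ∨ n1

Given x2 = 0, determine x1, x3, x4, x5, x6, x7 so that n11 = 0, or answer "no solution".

Check with x2 = 0 and x1=1, x3=0, x4=1, x5=0, x6=0, x7=0:
n1 = x7 ∧ x1 = 0 ∧ 1 = 0
n2 = x2 ∧ n1 = 0 ∧ 0 = 0
n3 = ¬n2 = ¬0 = 1
n4 = n3 ∨ x4 = 1 ∨ 1 = 1
n5 = ¬x3 = ¬0 = 1
n6 = n4 ∨ n5 = 1 ∨ 1 = 1
n7 = ¬n6 = ¬1 = 0
n8 = n7 ∧ x5 = 0 ∧ 0 = 0
n9 = n8 ∧ n6 = 0 ∧ 1 = 0
n10 = x6 ∨ n9 = 0 ∨ 0 = 0
n11 = n10 ∨ n1 = 0 ∨ 0 = 0
So n11 = 0.

x1=1 x3=0 x4=1 x5=0 x6=0 x7=0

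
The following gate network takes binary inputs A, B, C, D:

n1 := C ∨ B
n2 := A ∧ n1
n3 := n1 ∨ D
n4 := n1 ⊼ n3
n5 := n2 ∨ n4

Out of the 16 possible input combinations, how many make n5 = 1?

n5 = n2 ∨ n4 must be 1, so at least one of n2, n4 is 1.
Enumerating the 16 input combinations, 10 give n5 = 1 and 6 give n5 = 0.

10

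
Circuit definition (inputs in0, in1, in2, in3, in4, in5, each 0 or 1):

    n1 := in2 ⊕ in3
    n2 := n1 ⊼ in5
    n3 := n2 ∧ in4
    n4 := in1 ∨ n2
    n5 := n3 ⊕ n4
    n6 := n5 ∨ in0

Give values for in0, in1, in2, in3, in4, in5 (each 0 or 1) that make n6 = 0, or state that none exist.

in0=0, in1=0, in2=0, in3=1, in4=1, in5=1

n6 = n5 ∨ in0 must be 0, so both n5 = 0 and in0 = 0.
n5 = n3 ⊕ n4 must be 0, so n3 and n4 are equal.
Check with in0=0, in1=0, in2=0, in3=1, in4=1, in5=1:
n1 = in2 ⊕ in3 = 0 ⊕ 1 = 1
n2 = n1 ⊼ in5 = 1 ⊼ 1 = 0
n3 = n2 ∧ in4 = 0 ∧ 1 = 0
n4 = in1 ∨ n2 = 0 ∨ 0 = 0
n5 = n3 ⊕ n4 = 0 ⊕ 0 = 0
n6 = n5 ∨ in0 = 0 ∨ 0 = 0
So n6 = 0 as required.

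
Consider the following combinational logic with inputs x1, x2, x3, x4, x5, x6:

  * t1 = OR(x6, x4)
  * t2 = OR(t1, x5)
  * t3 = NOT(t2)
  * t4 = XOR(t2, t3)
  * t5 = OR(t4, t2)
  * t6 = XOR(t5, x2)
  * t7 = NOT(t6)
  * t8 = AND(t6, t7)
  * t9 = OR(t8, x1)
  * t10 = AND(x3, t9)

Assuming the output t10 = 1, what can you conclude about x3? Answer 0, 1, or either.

1

t10 = AND(x3, t9) must be 1, so both x3 = 1 and t9 = 1.
Every assignment with t10 = 1 has x3 = 1; there are 16 such assignment(s).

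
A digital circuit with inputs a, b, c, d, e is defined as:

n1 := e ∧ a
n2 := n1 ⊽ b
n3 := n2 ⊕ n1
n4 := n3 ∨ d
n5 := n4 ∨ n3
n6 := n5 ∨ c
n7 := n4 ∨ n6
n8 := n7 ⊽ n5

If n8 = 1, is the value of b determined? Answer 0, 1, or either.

n8 = n7 ⊽ n5 must be 1, so both n7 = 0 and n5 = 0.
n7 = n4 ∨ n6 must be 0, so both n4 = 0 and n6 = 0.
n5 = n4 ∨ n3 must be 0, so both n4 = 0 and n3 = 0.
Every assignment with n8 = 1 has b = 1; there are 3 such assignment(s).
  a=0, b=1, c=0, d=0, e=0
  a=0, b=1, c=0, d=0, e=1
  a=1, b=1, c=0, d=0, e=0

1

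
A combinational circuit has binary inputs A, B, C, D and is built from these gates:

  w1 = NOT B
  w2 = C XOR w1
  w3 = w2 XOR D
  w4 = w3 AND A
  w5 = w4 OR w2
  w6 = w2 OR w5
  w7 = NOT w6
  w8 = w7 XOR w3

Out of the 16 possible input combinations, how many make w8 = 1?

w8 = w7 XOR w3 must be 1, so w7 and w3 differ.
Enumerating the 16 input combinations, 10 give w8 = 1 and 6 give w8 = 0.

10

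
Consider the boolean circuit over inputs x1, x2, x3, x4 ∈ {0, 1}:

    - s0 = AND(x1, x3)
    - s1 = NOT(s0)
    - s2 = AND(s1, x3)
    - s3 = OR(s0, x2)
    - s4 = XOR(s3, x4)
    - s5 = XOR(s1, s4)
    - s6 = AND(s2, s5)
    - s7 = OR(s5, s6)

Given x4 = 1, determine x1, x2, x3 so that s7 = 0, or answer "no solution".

s7 = OR(s5, s6) must be 0, so both s5 = 0 and s6 = 0.
s5 = XOR(s1, s4) must be 0, so s1 and s4 are equal.
Check with x4 = 1 and x1=1, x2=0, x3=1:
s0 = AND(x1, x3) = AND(1, 1) = 1
s1 = NOT(s0) = NOT 1 = 0
s2 = AND(s1, x3) = AND(0, 1) = 0
s3 = OR(s0, x2) = OR(1, 0) = 1
s4 = XOR(s3, x4) = XOR(1, 1) = 0
s5 = XOR(s1, s4) = XOR(0, 0) = 0
s6 = AND(s2, s5) = AND(0, 0) = 0
s7 = OR(s5, s6) = OR(0, 0) = 0
So s7 = 0.

x1=1 x2=0 x3=1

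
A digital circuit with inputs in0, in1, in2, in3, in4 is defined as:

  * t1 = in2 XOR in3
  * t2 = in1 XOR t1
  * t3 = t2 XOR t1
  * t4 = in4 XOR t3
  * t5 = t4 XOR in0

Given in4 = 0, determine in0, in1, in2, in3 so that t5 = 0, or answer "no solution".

in0=0 in1=0 in2=1 in3=0

t5 = t4 XOR in0 must be 0, so t4 and in0 are equal.
Check with in4 = 0 and in0=0, in1=0, in2=1, in3=0:
t1 = in2 XOR in3 = 1 XOR 0 = 1
t2 = in1 XOR t1 = 0 XOR 1 = 1
t3 = t2 XOR t1 = 1 XOR 1 = 0
t4 = in4 XOR t3 = 0 XOR 0 = 0
t5 = t4 XOR in0 = 0 XOR 0 = 0
So t5 = 0.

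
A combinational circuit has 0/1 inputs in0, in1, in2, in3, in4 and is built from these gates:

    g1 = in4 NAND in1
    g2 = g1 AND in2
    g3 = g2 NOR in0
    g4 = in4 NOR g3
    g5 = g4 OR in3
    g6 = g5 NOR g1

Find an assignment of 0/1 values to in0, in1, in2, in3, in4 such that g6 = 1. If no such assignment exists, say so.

in0=0 in1=1 in2=0 in3=0 in4=1

Check with in0=0 in1=1 in2=0 in3=0 in4=1:
g1 = in4 NAND in1 = 1 NAND 1 = 0
g2 = g1 AND in2 = 0 AND 0 = 0
g3 = g2 NOR in0 = 0 NOR 0 = 1
g4 = in4 NOR g3 = 1 NOR 1 = 0
g5 = g4 OR in3 = 0 OR 0 = 0
g6 = g5 NOR g1 = 0 NOR 0 = 1
So g6 = 1 as required.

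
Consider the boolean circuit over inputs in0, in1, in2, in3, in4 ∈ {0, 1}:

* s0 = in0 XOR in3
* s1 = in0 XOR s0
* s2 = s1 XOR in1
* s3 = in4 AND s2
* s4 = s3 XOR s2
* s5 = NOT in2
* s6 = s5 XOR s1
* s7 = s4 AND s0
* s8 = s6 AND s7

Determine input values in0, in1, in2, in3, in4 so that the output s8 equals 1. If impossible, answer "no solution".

s8 = s6 AND s7 must be 1, so both s6 = 1 and s7 = 1.
s6 = s5 XOR s1 must be 1, so s5 and s1 differ.
s7 = s4 AND s0 must be 1, so both s4 = 1 and s0 = 1.
Check with in0=1 in1=1 in2=0 in3=0 in4=0:
s0 = in0 XOR in3 = 1 XOR 0 = 1
s1 = in0 XOR s0 = 1 XOR 1 = 0
s2 = s1 XOR in1 = 0 XOR 1 = 1
s3 = in4 AND s2 = 0 AND 1 = 0
s4 = s3 XOR s2 = 0 XOR 1 = 1
s5 = NOT in2 = NOT 0 = 1
s6 = s5 XOR s1 = 1 XOR 0 = 1
s7 = s4 AND s0 = 1 AND 1 = 1
s8 = s6 AND s7 = 1 AND 1 = 1
So s8 = 1 as required.

in0=1 in1=1 in2=0 in3=0 in4=0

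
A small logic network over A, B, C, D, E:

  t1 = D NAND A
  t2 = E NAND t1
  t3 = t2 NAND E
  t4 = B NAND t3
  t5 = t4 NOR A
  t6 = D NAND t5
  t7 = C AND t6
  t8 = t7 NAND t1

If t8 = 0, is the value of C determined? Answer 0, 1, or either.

t8 = t7 NAND t1 must be 0, so both t7 = 1 and t1 = 1.
t7 = C AND t6 must be 1, so both C = 1 and t6 = 1.
t1 = D NAND A must be 1, so at least one of D, A is 0.
Every assignment with t8 = 0 has C = 1; there are 10 such assignment(s).

1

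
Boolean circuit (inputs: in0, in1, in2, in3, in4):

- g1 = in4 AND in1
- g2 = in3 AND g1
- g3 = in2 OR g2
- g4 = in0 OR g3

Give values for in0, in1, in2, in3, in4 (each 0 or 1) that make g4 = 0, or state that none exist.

g4 = in0 OR g3 must be 0, so both in0 = 0 and g3 = 0.
Check with in0=0, in1=1, in2=0, in3=1, in4=0:
g1 = in4 AND in1 = 0 AND 1 = 0
g2 = in3 AND g1 = 1 AND 0 = 0
g3 = in2 OR g2 = 0 OR 0 = 0
g4 = in0 OR g3 = 0 OR 0 = 0
So g4 = 0 as required.

in0=0, in1=1, in2=0, in3=1, in4=0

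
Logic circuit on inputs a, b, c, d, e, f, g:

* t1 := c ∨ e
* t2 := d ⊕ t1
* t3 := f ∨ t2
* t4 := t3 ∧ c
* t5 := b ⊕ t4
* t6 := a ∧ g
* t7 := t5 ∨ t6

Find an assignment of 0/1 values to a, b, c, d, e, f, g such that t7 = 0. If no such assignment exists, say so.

a=0, b=1, c=1, d=0, e=1, f=1, g=1

t7 = t5 ∨ t6 must be 0, so both t5 = 0 and t6 = 0.
t5 = b ⊕ t4 must be 0, so b and t4 are equal.
t6 = a ∧ g must be 0, so at least one of a, g is 0.
Check with a=0, b=1, c=1, d=0, e=1, f=1, g=1:
t1 = c ∨ e = 1 ∨ 1 = 1
t2 = d ⊕ t1 = 0 ⊕ 1 = 1
t3 = f ∨ t2 = 1 ∨ 1 = 1
t4 = t3 ∧ c = 1 ∧ 1 = 1
t5 = b ⊕ t4 = 1 ⊕ 1 = 0
t6 = a ∧ g = 0 ∧ 1 = 0
t7 = t5 ∨ t6 = 0 ∨ 0 = 0
So t7 = 0 as required.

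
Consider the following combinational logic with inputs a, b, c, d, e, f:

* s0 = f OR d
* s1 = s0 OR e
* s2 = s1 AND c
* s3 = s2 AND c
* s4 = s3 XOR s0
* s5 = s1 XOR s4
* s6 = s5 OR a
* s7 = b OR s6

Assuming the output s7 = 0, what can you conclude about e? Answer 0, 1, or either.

either

Both values of e occur among assignments with s7 = 0:
  e=0: a=0, b=0, c=0, d=0, e=0, f=0
  e=1: a=0, b=0, c=0, d=0, e=1, f=1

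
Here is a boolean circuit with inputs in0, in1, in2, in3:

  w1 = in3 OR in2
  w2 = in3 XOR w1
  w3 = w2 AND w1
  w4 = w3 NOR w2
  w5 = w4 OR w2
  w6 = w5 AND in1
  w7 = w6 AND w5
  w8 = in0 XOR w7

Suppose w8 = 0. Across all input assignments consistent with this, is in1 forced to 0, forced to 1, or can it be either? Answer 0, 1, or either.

either

Both values of in1 occur among assignments with w8 = 0:
  in1=0: in0=0, in1=0, in2=0, in3=0
  in1=1: in0=1, in1=1, in2=0, in3=0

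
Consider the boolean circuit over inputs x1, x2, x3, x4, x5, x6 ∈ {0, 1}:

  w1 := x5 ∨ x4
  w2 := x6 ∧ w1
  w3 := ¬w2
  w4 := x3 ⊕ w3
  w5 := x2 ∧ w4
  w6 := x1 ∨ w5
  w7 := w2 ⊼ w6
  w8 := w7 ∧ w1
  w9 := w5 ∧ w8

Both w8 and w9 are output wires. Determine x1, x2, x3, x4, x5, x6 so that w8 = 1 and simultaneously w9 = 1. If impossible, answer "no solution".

Check with x1=0, x2=1, x3=0, x4=0, x5=1, x6=0:
w1 = x5 ∨ x4 = 1 ∨ 0 = 1
w2 = x6 ∧ w1 = 0 ∧ 1 = 0
w3 = ¬w2 = ¬0 = 1
w4 = x3 ⊕ w3 = 0 ⊕ 1 = 1
w5 = x2 ∧ w4 = 1 ∧ 1 = 1
w6 = x1 ∨ w5 = 0 ∨ 1 = 1
w7 = w2 ⊼ w6 = 0 ⊼ 1 = 1
w8 = w7 ∧ w1 = 1 ∧ 1 = 1
w9 = w5 ∧ w8 = 1 ∧ 1 = 1
So w8 = 1 and w9 = 1.

x1=0, x2=1, x3=0, x4=0, x5=1, x6=0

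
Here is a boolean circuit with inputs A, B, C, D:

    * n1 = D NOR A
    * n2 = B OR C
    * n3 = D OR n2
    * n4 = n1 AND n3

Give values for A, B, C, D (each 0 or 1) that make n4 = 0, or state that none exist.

A=0 B=1 C=1 D=1

n4 = n1 AND n3 must be 0, so at least one of n1, n3 is 0.
Check with A=0 B=1 C=1 D=1:
n1 = D NOR A = 1 NOR 0 = 0
n2 = B OR C = 1 OR 1 = 1
n3 = D OR n2 = 1 OR 1 = 1
n4 = n1 AND n3 = 0 AND 1 = 0
So n4 = 0 as required.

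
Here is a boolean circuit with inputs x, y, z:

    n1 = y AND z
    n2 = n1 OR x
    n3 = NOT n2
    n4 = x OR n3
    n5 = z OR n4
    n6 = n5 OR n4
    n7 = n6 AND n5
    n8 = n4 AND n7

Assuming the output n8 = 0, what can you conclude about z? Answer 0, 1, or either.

n8 = n4 AND n7 must be 0, so at least one of n4, n7 is 0.
Every assignment with n8 = 0 has z = 1; there are 1 such assignment(s).
  x=0, y=1, z=1

1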